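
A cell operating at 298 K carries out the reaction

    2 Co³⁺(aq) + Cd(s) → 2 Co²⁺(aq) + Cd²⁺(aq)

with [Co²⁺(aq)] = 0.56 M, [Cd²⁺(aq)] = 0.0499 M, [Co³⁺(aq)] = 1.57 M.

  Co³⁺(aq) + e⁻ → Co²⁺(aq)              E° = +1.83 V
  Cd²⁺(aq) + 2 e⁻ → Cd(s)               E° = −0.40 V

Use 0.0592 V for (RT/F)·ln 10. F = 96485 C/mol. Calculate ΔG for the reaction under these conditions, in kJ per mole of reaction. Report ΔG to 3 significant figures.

−443 kJ/mol

E°cell = +1.83 − (−0.40) = +2.23 V; the balanced reaction transfers n = 2 electrons.
The reaction quotient is ([Co²⁺(aq)]^2·[Cd²⁺(aq)]) / [Co³⁺(aq)]^2 = 0.00635; by Nernst, E = +2.23 − (0.0592/2)(−2.197) = +2.2950 V.
ΔG = −nFE = −(2)(96485)(+2.2950) J/mol = −443 kJ/mol.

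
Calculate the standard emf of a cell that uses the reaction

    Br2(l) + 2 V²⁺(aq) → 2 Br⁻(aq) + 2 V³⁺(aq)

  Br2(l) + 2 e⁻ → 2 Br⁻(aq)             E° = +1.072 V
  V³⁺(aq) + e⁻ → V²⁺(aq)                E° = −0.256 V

In the reaction as written, Br2(l) is reduced (cathode) and V³⁺(aq) is produced by oxidation at the anode.
E°cell = E°(cathode) − E°(anode) = +1.072 − (−0.256) = +1.328 V.

+1.328 V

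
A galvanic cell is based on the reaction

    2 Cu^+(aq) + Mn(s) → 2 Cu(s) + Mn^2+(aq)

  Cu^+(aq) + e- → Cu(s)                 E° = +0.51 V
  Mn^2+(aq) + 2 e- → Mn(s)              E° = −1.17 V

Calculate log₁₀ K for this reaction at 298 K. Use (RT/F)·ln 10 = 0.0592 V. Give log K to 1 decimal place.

log K = 56.8

The Cu⁺/Cu couple is reduced (cathode); E°cell = +0.51 − (−1.17) = +1.68 V with n = 2.
At equilibrium E = 0, so log K = nE°cell / 0.0592 = (2)(+1.68) / 0.0592 = 56.8.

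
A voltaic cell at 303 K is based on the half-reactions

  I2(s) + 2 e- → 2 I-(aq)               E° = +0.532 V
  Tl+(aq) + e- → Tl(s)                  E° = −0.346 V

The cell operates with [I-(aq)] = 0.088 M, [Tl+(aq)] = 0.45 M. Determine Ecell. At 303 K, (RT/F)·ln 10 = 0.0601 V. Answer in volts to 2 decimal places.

Since E°(I₂/I⁻) > E°(Tl⁺/Tl), I₂/I⁻ serves as the cathode.
The standard potential is +0.532 − (−0.346) = +0.878 V and the balanced reaction transfers n = 2 electrons.
For the overall reaction I2(s) + 2 Tl(s) → 2 I-(aq) + 2 Tl+(aq), Q = [I-(aq)]^2·[Tl+(aq)]^2 = 0.00157, giving log Q = −2.805.
By the Nernst equation, E = +0.878 − (0.0601/2)·(−2.805) = +0.96 V.

+0.96 V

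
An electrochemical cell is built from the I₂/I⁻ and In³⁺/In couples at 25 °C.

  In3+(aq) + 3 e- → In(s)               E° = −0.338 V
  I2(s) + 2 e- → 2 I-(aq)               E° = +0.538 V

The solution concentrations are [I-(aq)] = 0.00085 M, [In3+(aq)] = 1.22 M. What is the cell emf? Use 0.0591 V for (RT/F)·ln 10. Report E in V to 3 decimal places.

+1.056 V

Since E°(I₂/I⁻) > E°(In³⁺/In), I₂/I⁻ serves as the cathode.
E°cell = E°cat − E°an = +0.538 − (−0.338) = +0.876 V; n = 6.
The balanced reaction is 3 I2(s) + 2 In(s) → 6 I-(aq) + 2 In3+(aq), so Q = [I-(aq)]^6·[In3+(aq)]^2 = 5.61×10^−19 and log Q = −18.251.
Applying E = E° − (RT ln10/nF)·log Q gives +0.876 − (0.0591/6)(−18.251) = +1.056 V.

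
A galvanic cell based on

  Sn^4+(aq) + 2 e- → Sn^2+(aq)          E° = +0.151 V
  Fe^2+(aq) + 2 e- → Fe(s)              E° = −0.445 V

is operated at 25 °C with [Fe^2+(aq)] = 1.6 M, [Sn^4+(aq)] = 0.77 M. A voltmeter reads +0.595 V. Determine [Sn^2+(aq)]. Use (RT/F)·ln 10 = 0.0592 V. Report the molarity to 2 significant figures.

Sn⁴⁺/Sn²⁺ is the cathode (higher E°); E°cell = +0.151 − (−0.445) = +0.596 V with n = 2.
Since E = E° − (0.0592/n)·log Q, log Q = n(E° − E)/0.0592 = 0.034.
For Sn^4+(aq) + Fe(s) → Sn^2+(aq) + Fe^2+(aq), the reaction quotient is Q = ([Sn^2+(aq)]·[Fe^2+(aq)]) / [Sn^4+(aq)].
Solving for the unknown gives log [Sn^2+(aq)] = −0.284, so [Sn^2+(aq)] ≈ 0.52 M.

0.52 M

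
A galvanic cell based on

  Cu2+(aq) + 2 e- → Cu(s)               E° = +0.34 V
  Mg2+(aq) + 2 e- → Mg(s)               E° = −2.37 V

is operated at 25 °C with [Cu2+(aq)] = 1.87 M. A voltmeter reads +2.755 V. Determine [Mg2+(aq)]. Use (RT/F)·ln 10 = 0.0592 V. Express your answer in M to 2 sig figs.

With Cu²⁺/Cu at the cathode and Mg²⁺/Mg at the anode, E°cell = +0.34 − (−2.37) = +2.71 V (n = 2).
Rearranging E = E° − (0.0592/n)·log Q gives log Q = 2(+2.71 − (+2.755))/0.0592 = −1.520.
For Cu2+(aq) + Mg(s) → Cu(s) + Mg2+(aq), the reaction quotient is Q = [Mg2+(aq)] / [Cu2+(aq)].
Isolating [Mg2+(aq)] in Q = 10^{−1.520} yields log [Mg2+(aq)] = −1.248, i.e. 0.056 M.

0.056 M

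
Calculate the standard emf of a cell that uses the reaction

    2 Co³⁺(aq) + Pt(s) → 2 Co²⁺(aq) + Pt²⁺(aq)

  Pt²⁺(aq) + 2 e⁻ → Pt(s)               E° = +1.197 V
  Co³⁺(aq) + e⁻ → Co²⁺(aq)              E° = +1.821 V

+0.624 V

In the reaction as written, Co³⁺(aq) is reduced (cathode) and Pt²⁺(aq) is produced by oxidation at the anode.
E°cell = E°(cathode) − E°(anode) = +1.821 − (+1.197) = +0.624 V.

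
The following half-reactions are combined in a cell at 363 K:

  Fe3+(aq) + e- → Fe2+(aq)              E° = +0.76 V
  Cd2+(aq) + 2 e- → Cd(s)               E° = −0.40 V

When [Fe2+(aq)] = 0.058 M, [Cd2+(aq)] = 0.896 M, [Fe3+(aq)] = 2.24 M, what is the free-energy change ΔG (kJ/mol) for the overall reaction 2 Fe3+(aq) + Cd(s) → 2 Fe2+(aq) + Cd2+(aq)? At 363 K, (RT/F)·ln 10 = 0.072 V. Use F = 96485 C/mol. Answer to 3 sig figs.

−246 kJ/mol

E°cell = +0.76 − (−0.40) = +1.16 V; the balanced reaction transfers n = 2 electrons.
The reaction quotient is ([Fe2+(aq)]^2·[Cd2+(aq)]) / [Fe3+(aq)]^2 = 0.000601; by Nernst, E = +1.16 − (0.072/2)(−3.221) = +1.2760 V.
Then ΔG = −nFE = −2 × 96485 × +1.2760 J/mol = −246 kJ/mol.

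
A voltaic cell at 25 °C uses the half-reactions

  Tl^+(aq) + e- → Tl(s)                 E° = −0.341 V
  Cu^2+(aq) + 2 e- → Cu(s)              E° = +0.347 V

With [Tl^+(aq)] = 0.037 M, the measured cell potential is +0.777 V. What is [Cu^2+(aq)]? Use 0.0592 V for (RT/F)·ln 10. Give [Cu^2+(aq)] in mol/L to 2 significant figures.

1.4 M

With Cu²⁺/Cu at the cathode and Tl⁺/Tl at the anode, E°cell = +0.347 − (−0.341) = +0.688 V (n = 2).
Since E = E° − (0.0592/n)·log Q, log Q = n(E° − E)/0.0592 = −3.007.
Balancing electrons gives Cu^2+(aq) + 2 Tl(s) → Cu(s) + 2 Tl^+(aq); thus Q = [Tl^+(aq)]^2 / [Cu^2+(aq)].
Isolating [Cu^2+(aq)] in Q = 10^{−3.007} yields log [Cu^2+(aq)] = 0.143, i.e. 1.4 M.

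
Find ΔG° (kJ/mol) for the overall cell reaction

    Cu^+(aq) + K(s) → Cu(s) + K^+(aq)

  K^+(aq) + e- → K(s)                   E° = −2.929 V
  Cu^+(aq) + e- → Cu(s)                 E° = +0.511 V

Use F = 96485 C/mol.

−332 kJ/mol

In the reaction as written Cu^+(aq) is reduced, so the Cu⁺/Cu couple is the cathode and K⁺/K is the anode.
E°cell = +0.511 − (−2.929) = +3.440 V; balancing electrons gives n = 1.
ΔG° = −nFE°cell = −(1)(96485)(+3.440) J/mol = −332 kJ/mol.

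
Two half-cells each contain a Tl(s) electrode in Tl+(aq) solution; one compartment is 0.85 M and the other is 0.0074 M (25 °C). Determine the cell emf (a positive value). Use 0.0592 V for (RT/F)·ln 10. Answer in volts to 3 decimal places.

0.122 V

For a concentration cell E°cell = 0, since both electrodes use the same couple.
The compartment with the higher Tl+(aq) concentration (0.85 M) acts as the cathode; ions are reduced there and produced at the dilute (0.0074 M) anode.
With n = 1, Ecell = −(0.0592/1)·log([dilute]/[conc]) = −(0.0592/1)·log(0.0074/0.85) = +0.122 V.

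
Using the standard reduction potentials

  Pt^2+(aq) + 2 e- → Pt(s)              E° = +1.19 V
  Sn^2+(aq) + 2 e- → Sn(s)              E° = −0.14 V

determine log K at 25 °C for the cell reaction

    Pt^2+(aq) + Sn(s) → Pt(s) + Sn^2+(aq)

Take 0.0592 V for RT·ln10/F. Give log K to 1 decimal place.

log K = 44.9

The Pt²⁺/Pt couple is reduced (cathode); E°cell = +1.19 − (−0.14) = +1.33 V with n = 2.
At equilibrium E = 0, so log K = nE°cell / 0.0592 = (2)(+1.33) / 0.0592 = 44.9.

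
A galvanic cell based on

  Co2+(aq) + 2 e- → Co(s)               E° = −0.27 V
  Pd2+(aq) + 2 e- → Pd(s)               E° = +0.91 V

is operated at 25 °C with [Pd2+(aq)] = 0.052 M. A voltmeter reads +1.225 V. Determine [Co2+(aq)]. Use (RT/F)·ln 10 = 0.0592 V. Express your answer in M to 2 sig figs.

With Pd²⁺/Pd at the cathode and Co²⁺/Co at the anode, E°cell = +0.91 − (−0.27) = +1.18 V (n = 2).
Rearranging E = E° − (0.0592/n)·log Q gives log Q = 2(+1.18 − (+1.225))/0.0592 = −1.520.
Balancing electrons gives Pd2+(aq) + Co(s) → Pd(s) + Co2+(aq); thus Q = [Co2+(aq)] / [Pd2+(aq)].
Isolating [Co2+(aq)] in Q = 10^{−1.520} yields log [Co2+(aq)] = −2.804, i.e. 0.0016 M.

0.0016 M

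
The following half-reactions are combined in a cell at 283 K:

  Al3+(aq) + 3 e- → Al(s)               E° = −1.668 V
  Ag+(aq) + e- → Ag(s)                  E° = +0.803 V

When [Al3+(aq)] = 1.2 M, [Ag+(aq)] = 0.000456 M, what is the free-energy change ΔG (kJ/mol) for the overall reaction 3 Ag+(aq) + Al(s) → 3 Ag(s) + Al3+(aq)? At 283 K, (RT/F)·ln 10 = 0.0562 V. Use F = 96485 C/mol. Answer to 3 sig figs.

−660 kJ/mol

With Ag⁺/Ag reduced at the cathode, E°cell = +0.803 − (−1.668) = +2.471 V and n = 3.
Here Q = [Al3+(aq)] / [Ag+(aq)]^3 = 1.27×10^10 (log Q = 10.102), giving E = +2.471 − (0.0562/3)·(10.102) = +2.2818 V.
Then ΔG = −nFE = −3 × 96485 × +2.2818 J/mol = −660 kJ/mol.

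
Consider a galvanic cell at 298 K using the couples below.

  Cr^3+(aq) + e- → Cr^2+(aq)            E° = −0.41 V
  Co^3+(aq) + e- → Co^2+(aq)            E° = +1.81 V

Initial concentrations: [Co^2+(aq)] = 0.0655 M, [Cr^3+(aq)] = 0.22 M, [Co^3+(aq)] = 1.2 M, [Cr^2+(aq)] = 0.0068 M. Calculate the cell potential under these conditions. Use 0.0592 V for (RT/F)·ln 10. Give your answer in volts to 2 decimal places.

+2.21 V

Co³⁺/Co²⁺ is reduced (cathode, E° = +1.81 V) and Cr³⁺/Cr²⁺ is oxidized (anode).
E°cell = E°cat − E°an = +1.81 − (−0.41) = +2.22 V; n = 1.
For the overall reaction Co^3+(aq) + Cr^2+(aq) → Co^2+(aq) + Cr^3+(aq), Q = ([Co^2+(aq)]·[Cr^3+(aq)]) / ([Co^3+(aq)]·[Cr^2+(aq)]) = 1.77, giving log Q = 0.247.
By the Nernst equation, E = +2.22 − (0.0592/1)·(0.247) = +2.21 V.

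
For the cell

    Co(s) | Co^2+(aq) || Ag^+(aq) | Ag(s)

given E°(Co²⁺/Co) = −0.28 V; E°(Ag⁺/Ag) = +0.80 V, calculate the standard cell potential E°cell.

+1.08 V

By convention the left-hand electrode in cell notation is the anode (oxidation) and the right-hand electrode is the cathode (reduction).
E°cell = E°(right) − E°(left) = +0.80 − (−0.28) = +1.08 V.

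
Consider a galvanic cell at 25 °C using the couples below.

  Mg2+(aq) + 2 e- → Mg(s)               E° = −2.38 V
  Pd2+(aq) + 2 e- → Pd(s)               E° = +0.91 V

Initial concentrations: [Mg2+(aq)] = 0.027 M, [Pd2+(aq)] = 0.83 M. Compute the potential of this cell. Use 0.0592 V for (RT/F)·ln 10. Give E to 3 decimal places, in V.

The Pd²⁺/Pd couple has the more positive E°, so it is the cathode; Mg²⁺/Mg is the anode.
The standard potential is +0.91 − (−2.38) = +3.29 V and the balanced reaction transfers n = 2 electrons.
For the overall reaction Pd2+(aq) + Mg(s) → Pd(s) + Mg2+(aq), Q = [Mg2+(aq)] / [Pd2+(aq)] = 0.0325, giving log Q = −1.488.
By the Nernst equation, E = +3.29 − (0.0592/2)·(−1.488) = +3.334 V.

+3.334 V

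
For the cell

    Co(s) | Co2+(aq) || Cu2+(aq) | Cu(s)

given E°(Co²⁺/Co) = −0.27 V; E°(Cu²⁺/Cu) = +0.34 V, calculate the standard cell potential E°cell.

By convention the left-hand electrode in cell notation is the anode (oxidation) and the right-hand electrode is the cathode (reduction).
E°cell = E°(right) − E°(left) = +0.34 − (−0.27) = +0.61 V.

+0.61 V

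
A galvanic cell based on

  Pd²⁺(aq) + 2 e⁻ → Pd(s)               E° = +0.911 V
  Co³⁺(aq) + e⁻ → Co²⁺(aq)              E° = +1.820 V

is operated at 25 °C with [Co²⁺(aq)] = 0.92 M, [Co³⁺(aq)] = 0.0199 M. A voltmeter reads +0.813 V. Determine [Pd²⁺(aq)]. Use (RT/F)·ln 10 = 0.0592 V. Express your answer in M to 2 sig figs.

0.82 M

With Co³⁺/Co²⁺ at the cathode and Pd²⁺/Pd at the anode, E°cell = +1.820 − (+0.911) = +0.909 V (n = 2).
From the Nernst equation, log Q = n(E° − E)/0.0592 = 2·(+0.909 − (+0.813))/0.0592 = 3.243.
Balancing electrons gives 2 Co³⁺(aq) + Pd(s) → 2 Co²⁺(aq) + Pd²⁺(aq); thus Q = ([Co²⁺(aq)]^2·[Pd²⁺(aq)]) / [Co³⁺(aq)]^2.
Solving for the unknown gives log [Pd²⁺(aq)] = −0.087, so [Pd²⁺(aq)] ≈ 0.82 M.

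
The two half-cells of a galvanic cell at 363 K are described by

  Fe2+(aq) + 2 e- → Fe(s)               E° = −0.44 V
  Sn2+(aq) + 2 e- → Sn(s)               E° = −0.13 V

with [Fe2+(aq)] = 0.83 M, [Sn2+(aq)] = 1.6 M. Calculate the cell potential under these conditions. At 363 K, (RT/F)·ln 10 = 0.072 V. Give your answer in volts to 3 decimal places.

Since E°(Sn²⁺/Sn) > E°(Fe²⁺/Fe), Sn²⁺/Sn serves as the cathode.
The standard potential is −0.13 − (−0.44) = +0.31 V and the balanced reaction transfers n = 2 electrons.
The balanced reaction is Sn2+(aq) + Fe(s) → Sn(s) + Fe2+(aq), so Q = [Fe2+(aq)] / [Sn2+(aq)] = 0.519 and log Q = −0.285.
By the Nernst equation, E = +0.31 − (0.072/2)·(−0.285) = +0.320 V.

+0.320 V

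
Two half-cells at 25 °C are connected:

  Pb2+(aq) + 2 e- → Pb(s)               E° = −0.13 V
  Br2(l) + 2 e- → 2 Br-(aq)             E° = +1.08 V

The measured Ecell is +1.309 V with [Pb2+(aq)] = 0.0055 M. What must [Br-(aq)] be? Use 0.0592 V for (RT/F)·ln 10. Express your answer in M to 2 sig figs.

0.29 M

The Br₂/Br⁻ couple has the larger reduction potential, so it is the cathode: E°cell = +1.08 − (−0.13) = +1.21 V and n = 2.
Rearranging E = E° − (0.0592/n)·log Q gives log Q = 2(+1.21 − (+1.309))/0.0592 = −3.345.
Balancing electrons gives Br2(l) + Pb(s) → 2 Br-(aq) + Pb2+(aq); thus Q = [Br-(aq)]^2·[Pb2+(aq)].
Substituting the known concentrations and solving, log [Br-(aq)] = −0.543 and [Br-(aq)] = 0.29 M.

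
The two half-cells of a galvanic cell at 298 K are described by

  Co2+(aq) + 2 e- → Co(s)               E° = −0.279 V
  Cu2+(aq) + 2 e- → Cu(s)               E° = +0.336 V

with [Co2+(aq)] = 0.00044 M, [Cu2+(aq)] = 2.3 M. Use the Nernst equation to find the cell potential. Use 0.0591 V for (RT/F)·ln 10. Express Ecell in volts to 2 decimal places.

+0.72 V

The Cu²⁺/Cu couple has the more positive E°, so it is the cathode; Co²⁺/Co is the anode.
The standard potential is +0.336 − (−0.279) = +0.615 V and the balanced reaction transfers n = 2 electrons.
Balancing gives Cu2+(aq) + Co(s) → Cu(s) + Co2+(aq); hence Q = [Co2+(aq)] / [Cu2+(aq)] = 0.000191 (log Q = −3.718).
E = E° − (0.0591/n)·log Q = +0.615 − (0.0591/2)(−3.718) = +0.72 V.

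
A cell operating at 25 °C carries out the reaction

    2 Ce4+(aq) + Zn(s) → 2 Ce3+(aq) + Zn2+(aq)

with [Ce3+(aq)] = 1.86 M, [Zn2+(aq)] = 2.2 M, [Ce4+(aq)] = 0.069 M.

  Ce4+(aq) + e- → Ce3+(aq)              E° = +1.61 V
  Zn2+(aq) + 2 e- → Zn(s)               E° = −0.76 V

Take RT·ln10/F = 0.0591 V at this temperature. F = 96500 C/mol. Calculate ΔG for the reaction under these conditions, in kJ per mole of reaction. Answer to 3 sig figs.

With Ce⁴⁺/Ce³⁺ reduced at the cathode, E°cell = +1.61 − (−0.76) = +2.37 V and n = 2.
The reaction quotient is ([Ce3+(aq)]^2·[Zn2+(aq)]) / [Ce4+(aq)]^2 = 1.6×10^3; by Nernst, E = +2.37 − (0.0591/2)(3.204) = +2.2753 V.
Then ΔG = −nFE = −2 × 96500 × +2.2753 J/mol = −439 kJ/mol.

−439 kJ/mol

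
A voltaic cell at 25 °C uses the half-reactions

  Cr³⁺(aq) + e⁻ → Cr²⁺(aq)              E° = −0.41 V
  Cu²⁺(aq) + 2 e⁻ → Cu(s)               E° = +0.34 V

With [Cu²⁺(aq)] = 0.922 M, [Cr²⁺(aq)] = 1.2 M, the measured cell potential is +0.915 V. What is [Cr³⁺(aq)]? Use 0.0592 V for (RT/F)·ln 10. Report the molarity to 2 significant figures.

0.0019 M

The Cu²⁺/Cu couple has the larger reduction potential, so it is the cathode: E°cell = +0.34 − (−0.41) = +0.75 V and n = 2.
Rearranging E = E° − (0.0592/n)·log Q gives log Q = 2(+0.75 − (+0.915))/0.0592 = −5.574.
The balanced reaction is Cu²⁺(aq) + 2 Cr²⁺(aq) → Cu(s) + 2 Cr³⁺(aq), so Q = [Cr³⁺(aq)]^2 / ([Cu²⁺(aq)]·[Cr²⁺(aq)]^2).
Solving for the unknown gives log [Cr³⁺(aq)] = −2.725, so [Cr³⁺(aq)] ≈ 0.0019 M.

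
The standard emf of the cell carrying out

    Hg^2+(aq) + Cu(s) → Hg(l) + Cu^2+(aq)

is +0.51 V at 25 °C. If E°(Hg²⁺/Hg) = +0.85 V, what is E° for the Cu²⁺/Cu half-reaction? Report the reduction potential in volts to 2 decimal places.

In the reaction as written the Hg²⁺/Hg couple is reduced (cathode) and Cu²⁺/Cu is oxidized (anode), so E°cell = E°(Hg²⁺/Hg) − E°(Cu²⁺/Cu).
E°(Cu²⁺/Cu) = E°(cathode) − E°cell = +0.85 − (+0.51) = +0.34 V.

+0.34 V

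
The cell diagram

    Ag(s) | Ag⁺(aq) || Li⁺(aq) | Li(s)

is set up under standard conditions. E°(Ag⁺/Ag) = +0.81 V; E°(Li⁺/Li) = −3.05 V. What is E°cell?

−3.86 V

By convention the left-hand electrode in cell notation is the anode (oxidation) and the right-hand electrode is the cathode (reduction).
E°cell = E°(right) − E°(left) = −3.05 − (+0.81) = −3.86 V.
The negative sign shows that, as written, the cell would require an external voltage to drive the reaction.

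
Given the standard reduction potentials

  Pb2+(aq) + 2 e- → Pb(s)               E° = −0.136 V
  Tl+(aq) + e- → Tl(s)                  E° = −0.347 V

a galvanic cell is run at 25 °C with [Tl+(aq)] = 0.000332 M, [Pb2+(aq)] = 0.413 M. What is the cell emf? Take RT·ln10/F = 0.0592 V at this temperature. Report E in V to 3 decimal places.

Pb²⁺/Pb is reduced (cathode, E° = −0.136 V) and Tl⁺/Tl is oxidized (anode).
E°cell = −0.136 − (−0.347) = +0.211 V, with n = 2 electrons transferred.
The balanced reaction is Pb2+(aq) + 2 Tl(s) → Pb(s) + 2 Tl+(aq), so Q = [Tl+(aq)]^2 / [Pb2+(aq)] = 2.67×10^−7 and log Q = −6.574.
By the Nernst equation, E = +0.211 − (0.0592/2)·(−6.574) = +0.406 V.

+0.406 V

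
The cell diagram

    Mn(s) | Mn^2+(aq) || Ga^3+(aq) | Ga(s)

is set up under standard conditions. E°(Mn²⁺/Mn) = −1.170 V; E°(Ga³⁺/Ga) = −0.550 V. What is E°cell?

+0.620 V

By convention the left-hand electrode in cell notation is the anode (oxidation) and the right-hand electrode is the cathode (reduction).
E°cell = E°(right) − E°(left) = −0.550 − (−1.170) = +0.620 V.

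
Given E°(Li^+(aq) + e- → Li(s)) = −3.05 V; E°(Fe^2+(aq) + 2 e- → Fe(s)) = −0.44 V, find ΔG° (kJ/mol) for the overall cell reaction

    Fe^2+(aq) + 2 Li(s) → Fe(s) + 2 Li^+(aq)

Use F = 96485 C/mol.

In the reaction as written Fe^2+(aq) is reduced, so the Fe²⁺/Fe couple is the cathode and Li⁺/Li is the anode.
E°cell = −0.44 − (−3.05) = +2.61 V; balancing electrons gives n = 2.
ΔG° = −nFE°cell = −(2)(96485)(+2.61) J/mol = −504 kJ/mol.

−504 kJ/mol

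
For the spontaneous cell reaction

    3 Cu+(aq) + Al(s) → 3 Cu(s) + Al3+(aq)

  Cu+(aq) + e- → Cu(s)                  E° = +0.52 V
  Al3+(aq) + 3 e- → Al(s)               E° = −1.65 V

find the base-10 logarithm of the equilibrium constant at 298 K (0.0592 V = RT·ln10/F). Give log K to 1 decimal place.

log K = 110.0

The Cu⁺/Cu couple is reduced (cathode); E°cell = +0.52 − (−1.65) = +2.17 V with n = 3.
At equilibrium E = 0, so log K = nE°cell / 0.0592 = (3)(+2.17) / 0.0592 = 110.0.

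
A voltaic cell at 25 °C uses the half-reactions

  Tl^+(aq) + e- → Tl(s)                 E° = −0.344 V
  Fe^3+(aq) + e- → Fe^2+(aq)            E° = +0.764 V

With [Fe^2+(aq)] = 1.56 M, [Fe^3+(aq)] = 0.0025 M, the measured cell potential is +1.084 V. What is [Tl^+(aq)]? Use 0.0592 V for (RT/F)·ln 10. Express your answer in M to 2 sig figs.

0.0041 M

With Fe³⁺/Fe²⁺ at the cathode and Tl⁺/Tl at the anode, E°cell = +0.764 − (−0.344) = +1.108 V (n = 1).
Since E = E° − (0.0592/n)·log Q, log Q = n(E° − E)/0.0592 = 0.405.
Balancing electrons gives Fe^3+(aq) + Tl(s) → Fe^2+(aq) + Tl^+(aq); thus Q = ([Fe^2+(aq)]·[Tl^+(aq)]) / [Fe^3+(aq)].
Isolating [Tl^+(aq)] in Q = 10^{0.405} yields log [Tl^+(aq)] = −2.390, i.e. 0.0041 M.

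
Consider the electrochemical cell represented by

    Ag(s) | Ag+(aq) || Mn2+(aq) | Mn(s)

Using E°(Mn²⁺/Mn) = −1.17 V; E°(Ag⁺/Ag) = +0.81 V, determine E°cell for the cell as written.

By convention the left-hand electrode in cell notation is the anode (oxidation) and the right-hand electrode is the cathode (reduction).
E°cell = E°(right) − E°(left) = −1.17 − (+0.81) = −1.98 V.
The negative sign shows that, as written, the cell would require an external voltage to drive the reaction.

−1.98 V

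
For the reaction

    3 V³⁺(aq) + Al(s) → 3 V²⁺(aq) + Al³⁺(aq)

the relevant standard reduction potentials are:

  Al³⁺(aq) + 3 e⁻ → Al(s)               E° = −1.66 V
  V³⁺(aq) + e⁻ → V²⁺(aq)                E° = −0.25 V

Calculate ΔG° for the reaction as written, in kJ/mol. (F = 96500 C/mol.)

In the reaction as written V³⁺(aq) is reduced, so the V³⁺/V²⁺ couple is the cathode and Al³⁺/Al is the anode.
E°cell = −0.25 − (−1.66) = +1.41 V; balancing electrons gives n = 3.
ΔG° = −nFE°cell = −(3)(96500)(+1.41) J/mol = −408 kJ/mol.

−408 kJ/mol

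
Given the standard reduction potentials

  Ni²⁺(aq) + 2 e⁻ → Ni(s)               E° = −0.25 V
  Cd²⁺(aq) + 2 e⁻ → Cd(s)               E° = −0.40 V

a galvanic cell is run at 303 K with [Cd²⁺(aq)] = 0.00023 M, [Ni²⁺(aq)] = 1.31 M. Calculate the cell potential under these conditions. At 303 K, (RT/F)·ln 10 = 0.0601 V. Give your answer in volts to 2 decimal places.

+0.26 V

Ni²⁺/Ni is reduced (cathode, E° = −0.25 V) and Cd²⁺/Cd is oxidized (anode).
E°cell = E°cat − E°an = −0.25 − (−0.40) = +0.15 V; n = 2.
The balanced reaction is Ni²⁺(aq) + Cd(s) → Ni(s) + Cd²⁺(aq), so Q = [Cd²⁺(aq)] / [Ni²⁺(aq)] = 0.000176 and log Q = −3.756.
By the Nernst equation, E = +0.15 − (0.0601/2)·(−3.756) = +0.26 V.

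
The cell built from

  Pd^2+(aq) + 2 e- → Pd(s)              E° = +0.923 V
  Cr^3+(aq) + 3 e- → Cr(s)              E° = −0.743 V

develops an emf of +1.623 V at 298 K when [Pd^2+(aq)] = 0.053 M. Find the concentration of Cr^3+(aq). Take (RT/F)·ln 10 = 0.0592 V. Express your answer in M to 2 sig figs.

With Pd²⁺/Pd at the cathode and Cr³⁺/Cr at the anode, E°cell = +0.923 − (−0.743) = +1.666 V (n = 6).
Rearranging E = E° − (0.0592/n)·log Q gives log Q = 6(+1.666 − (+1.623))/0.0592 = 4.358.
For 3 Pd^2+(aq) + 2 Cr(s) → 3 Pd(s) + 2 Cr^3+(aq), the reaction quotient is Q = [Cr^3+(aq)]^2 / [Pd^2+(aq)]^3.
Solving for the unknown gives log [Cr^3+(aq)] = 0.265, so [Cr^3+(aq)] ≈ 1.8 M.

1.8 M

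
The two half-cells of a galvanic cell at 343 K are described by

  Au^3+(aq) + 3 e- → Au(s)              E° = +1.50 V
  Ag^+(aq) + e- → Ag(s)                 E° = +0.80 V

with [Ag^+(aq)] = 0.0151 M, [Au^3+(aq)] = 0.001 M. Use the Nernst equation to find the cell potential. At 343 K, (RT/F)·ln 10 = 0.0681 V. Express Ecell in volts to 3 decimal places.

+0.756 V

Au³⁺/Au is reduced (cathode, E° = +1.50 V) and Ag⁺/Ag is oxidized (anode).
The standard potential is +1.50 − (+0.80) = +0.70 V and the balanced reaction transfers n = 3 electrons.
The balanced reaction is Au^3+(aq) + 3 Ag(s) → Au(s) + 3 Ag^+(aq), so Q = [Ag^+(aq)]^3 / [Au^3+(aq)] = 0.00344 and log Q = −2.463.
Applying E = E° − (RT ln10/nF)·log Q gives +0.70 − (0.0681/3)(−2.463) = +0.756 V.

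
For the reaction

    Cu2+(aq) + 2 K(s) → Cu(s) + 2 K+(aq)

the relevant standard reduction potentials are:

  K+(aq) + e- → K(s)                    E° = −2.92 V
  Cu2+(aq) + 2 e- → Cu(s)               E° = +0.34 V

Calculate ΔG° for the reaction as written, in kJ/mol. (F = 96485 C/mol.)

In the reaction as written Cu2+(aq) is reduced, so the Cu²⁺/Cu couple is the cathode and K⁺/K is the anode.
E°cell = +0.34 − (−2.92) = +3.26 V; balancing electrons gives n = 2.
ΔG° = −nFE°cell = −(2)(96485)(+3.26) J/mol = −629 kJ/mol.

−629 kJ/mol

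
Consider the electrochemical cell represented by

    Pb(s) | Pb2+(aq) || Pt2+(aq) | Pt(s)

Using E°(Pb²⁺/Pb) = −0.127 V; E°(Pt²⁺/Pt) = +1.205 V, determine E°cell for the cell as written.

By convention the left-hand electrode in cell notation is the anode (oxidation) and the right-hand electrode is the cathode (reduction).
E°cell = E°(right) − E°(left) = +1.205 − (−0.127) = +1.332 V.

+1.332 V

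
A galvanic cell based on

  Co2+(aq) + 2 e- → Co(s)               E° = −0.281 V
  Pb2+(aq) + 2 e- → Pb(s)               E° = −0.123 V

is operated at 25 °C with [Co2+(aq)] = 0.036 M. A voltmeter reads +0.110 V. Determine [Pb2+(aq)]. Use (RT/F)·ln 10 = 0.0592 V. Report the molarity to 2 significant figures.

The Pb²⁺/Pb couple has the larger reduction potential, so it is the cathode: E°cell = −0.123 − (−0.281) = +0.158 V and n = 2.
Since E = E° − (0.0592/n)·log Q, log Q = n(E° − E)/0.0592 = 1.622.
Balancing electrons gives Pb2+(aq) + Co(s) → Pb(s) + Co2+(aq); thus Q = [Co2+(aq)] / [Pb2+(aq)].
Substituting the known concentrations and solving, log [Pb2+(aq)] = −3.066 and [Pb2+(aq)] = 0.00086 M.

0.00086 M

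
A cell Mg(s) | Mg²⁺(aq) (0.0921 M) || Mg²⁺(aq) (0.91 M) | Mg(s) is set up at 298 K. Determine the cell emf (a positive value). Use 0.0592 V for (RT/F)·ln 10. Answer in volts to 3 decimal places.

0.029 V

For a concentration cell E°cell = 0, since both electrodes use the same couple.
The compartment with the higher Mg²⁺(aq) concentration (0.91 M) acts as the cathode; ions are reduced there and produced at the dilute (0.0921 M) anode.
With n = 2, Ecell = −(0.0592/2)·log([dilute]/[conc]) = −(0.0592/2)·log(0.0921/0.91) = +0.029 V.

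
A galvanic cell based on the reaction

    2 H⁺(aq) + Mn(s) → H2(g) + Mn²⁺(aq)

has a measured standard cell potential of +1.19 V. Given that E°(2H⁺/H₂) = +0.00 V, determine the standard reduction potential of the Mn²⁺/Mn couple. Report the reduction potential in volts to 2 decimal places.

−1.19 V

In the reaction as written the 2H⁺/H₂ couple is reduced (cathode) and Mn²⁺/Mn is oxidized (anode), so E°cell = E°(2H⁺/H₂) − E°(Mn²⁺/Mn).
E°(Mn²⁺/Mn) = E°(cathode) − E°cell = +0.00 − (+1.19) = −1.19 V.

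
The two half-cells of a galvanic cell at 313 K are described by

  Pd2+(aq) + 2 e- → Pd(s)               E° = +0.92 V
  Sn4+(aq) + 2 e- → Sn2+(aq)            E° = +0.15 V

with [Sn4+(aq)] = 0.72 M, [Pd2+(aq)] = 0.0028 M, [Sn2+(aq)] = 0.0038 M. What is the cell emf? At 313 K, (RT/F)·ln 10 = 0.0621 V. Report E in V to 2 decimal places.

Pd²⁺/Pd is reduced (cathode, E° = +0.92 V) and Sn⁴⁺/Sn²⁺ is oxidized (anode).
E°cell = +0.92 − (+0.15) = +0.77 V, with n = 2 electrons transferred.
The balanced reaction is Pd2+(aq) + Sn2+(aq) → Pd(s) + Sn4+(aq), so Q = [Sn4+(aq)] / ([Pd2+(aq)]·[Sn2+(aq)]) = 6.77×10^4 and log Q = 4.830.
Applying E = E° − (RT ln10/nF)·log Q gives +0.77 − (0.0621/2)(4.830) = +0.62 V.

+0.62 V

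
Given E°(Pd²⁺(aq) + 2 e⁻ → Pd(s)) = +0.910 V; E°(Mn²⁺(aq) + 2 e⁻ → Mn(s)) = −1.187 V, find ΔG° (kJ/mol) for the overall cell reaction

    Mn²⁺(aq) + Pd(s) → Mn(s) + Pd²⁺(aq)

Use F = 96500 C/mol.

In the reaction as written Mn²⁺(aq) is reduced, so the Mn²⁺/Mn couple is the cathode and Pd²⁺/Pd is the anode.
E°cell = −1.187 − (+0.910) = −2.097 V; balancing electrons gives n = 2.
ΔG° = −nFE°cell = −(2)(96500)(−2.097) J/mol = +405 kJ/mol.

+405 kJ/mol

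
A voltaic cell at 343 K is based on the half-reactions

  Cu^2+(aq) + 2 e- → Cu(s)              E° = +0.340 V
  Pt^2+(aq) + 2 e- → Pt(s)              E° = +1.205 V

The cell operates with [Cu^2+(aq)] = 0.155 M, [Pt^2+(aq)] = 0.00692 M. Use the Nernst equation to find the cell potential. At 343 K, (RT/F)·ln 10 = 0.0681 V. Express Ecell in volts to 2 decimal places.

Pt²⁺/Pt is reduced (cathode, E° = +1.205 V) and Cu²⁺/Cu is oxidized (anode).
E°cell = E°cat − E°an = +1.205 − (+0.340) = +0.865 V; n = 2.
Balancing gives Pt^2+(aq) + Cu(s) → Pt(s) + Cu^2+(aq); hence Q = [Cu^2+(aq)] / [Pt^2+(aq)] = 22.4 (log Q = 1.350).
E = E° − (0.0681/n)·log Q = +0.865 − (0.0681/2)(1.350) = +0.82 V.

+0.82 V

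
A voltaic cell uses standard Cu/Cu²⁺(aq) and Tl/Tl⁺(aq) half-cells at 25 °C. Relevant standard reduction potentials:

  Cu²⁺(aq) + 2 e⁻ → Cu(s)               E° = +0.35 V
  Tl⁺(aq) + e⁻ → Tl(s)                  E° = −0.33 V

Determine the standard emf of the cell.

Of the two couples in this cell, the one with the more positive reduction potential is reduced at the cathode: here that is Cu²⁺/Cu (+0.35 V); Tl⁺/Tl (−0.33 V) is the anode.
E°cell = E°(cathode) − E°(anode) = +0.35 − (−0.33) = +0.68 V.

+0.68 V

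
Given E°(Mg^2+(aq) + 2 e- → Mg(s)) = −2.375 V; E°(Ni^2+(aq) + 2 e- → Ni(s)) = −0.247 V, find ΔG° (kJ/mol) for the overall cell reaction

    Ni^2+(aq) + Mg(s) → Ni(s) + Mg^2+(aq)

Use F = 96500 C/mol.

−411 kJ/mol

In the reaction as written Ni^2+(aq) is reduced, so the Ni²⁺/Ni couple is the cathode and Mg²⁺/Mg is the anode.
E°cell = −0.247 − (−2.375) = +2.128 V; balancing electrons gives n = 2.
ΔG° = −nFE°cell = −(2)(96500)(+2.128) J/mol = −411 kJ/mol.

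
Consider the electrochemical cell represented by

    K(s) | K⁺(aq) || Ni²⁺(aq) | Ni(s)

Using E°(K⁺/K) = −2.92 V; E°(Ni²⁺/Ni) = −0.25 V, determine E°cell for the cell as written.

+2.67 V

By convention the left-hand electrode in cell notation is the anode (oxidation) and the right-hand electrode is the cathode (reduction).
E°cell = E°(right) − E°(left) = −0.25 − (−2.92) = +2.67 V.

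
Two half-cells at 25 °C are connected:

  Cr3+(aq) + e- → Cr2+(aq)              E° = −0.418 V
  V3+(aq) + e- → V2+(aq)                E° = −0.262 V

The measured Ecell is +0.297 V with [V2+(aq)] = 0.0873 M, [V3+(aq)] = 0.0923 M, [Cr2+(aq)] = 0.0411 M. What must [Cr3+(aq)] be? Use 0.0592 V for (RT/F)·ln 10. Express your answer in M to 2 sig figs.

0.00018 M

V³⁺/V²⁺ is the cathode (higher E°); E°cell = −0.262 − (−0.418) = +0.156 V with n = 1.
Since E = E° − (0.0592/n)·log Q, log Q = n(E° − E)/0.0592 = −2.382.
For V3+(aq) + Cr2+(aq) → V2+(aq) + Cr3+(aq), the reaction quotient is Q = ([V2+(aq)]·[Cr3+(aq)]) / ([V3+(aq)]·[Cr2+(aq)]).
Substituting the known concentrations and solving, log [Cr3+(aq)] = −3.744 and [Cr3+(aq)] = 0.00018 M.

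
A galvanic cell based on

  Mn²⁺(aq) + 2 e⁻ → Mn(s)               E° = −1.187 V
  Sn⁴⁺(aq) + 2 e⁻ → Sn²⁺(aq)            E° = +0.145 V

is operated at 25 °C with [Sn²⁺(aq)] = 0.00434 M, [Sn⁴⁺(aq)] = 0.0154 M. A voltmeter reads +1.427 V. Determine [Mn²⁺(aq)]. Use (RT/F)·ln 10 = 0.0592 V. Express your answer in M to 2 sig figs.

The Sn⁴⁺/Sn²⁺ couple has the larger reduction potential, so it is the cathode: E°cell = +0.145 − (−1.187) = +1.332 V and n = 2.
Since E = E° − (0.0592/n)·log Q, log Q = n(E° − E)/0.0592 = −3.209.
For Sn⁴⁺(aq) + Mn(s) → Sn²⁺(aq) + Mn²⁺(aq), the reaction quotient is Q = ([Sn²⁺(aq)]·[Mn²⁺(aq)]) / [Sn⁴⁺(aq)].
Substituting the known concentrations and solving, log [Mn²⁺(aq)] = −2.659 and [Mn²⁺(aq)] = 0.0022 M.

0.0022 M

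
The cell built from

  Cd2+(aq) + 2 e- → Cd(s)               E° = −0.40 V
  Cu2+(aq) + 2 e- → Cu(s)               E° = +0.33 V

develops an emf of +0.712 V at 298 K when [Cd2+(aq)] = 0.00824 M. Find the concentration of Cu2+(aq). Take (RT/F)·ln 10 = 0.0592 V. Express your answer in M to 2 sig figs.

The Cu²⁺/Cu couple has the larger reduction potential, so it is the cathode: E°cell = +0.33 − (−0.40) = +0.73 V and n = 2.
From the Nernst equation, log Q = n(E° − E)/0.0592 = 2·(+0.73 − (+0.712))/0.0592 = 0.608.
Balancing electrons gives Cu2+(aq) + Cd(s) → Cu(s) + Cd2+(aq); thus Q = [Cd2+(aq)] / [Cu2+(aq)].
Substituting the known concentrations and solving, log [Cu2+(aq)] = −2.692 and [Cu2+(aq)] = 0.0020 M.

0.0020 M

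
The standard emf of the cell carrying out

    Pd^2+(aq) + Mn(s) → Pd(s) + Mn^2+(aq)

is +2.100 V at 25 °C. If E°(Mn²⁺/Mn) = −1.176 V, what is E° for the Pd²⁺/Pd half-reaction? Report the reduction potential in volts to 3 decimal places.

+0.924 V

In the reaction as written the Pd²⁺/Pd couple is reduced (cathode) and Mn²⁺/Mn is oxidized (anode), so E°cell = E°(Pd²⁺/Pd) − E°(Mn²⁺/Mn).
E°(Pd²⁺/Pd) = E°cell + E°(anode) = +2.100 + (−1.176) = +0.924 V.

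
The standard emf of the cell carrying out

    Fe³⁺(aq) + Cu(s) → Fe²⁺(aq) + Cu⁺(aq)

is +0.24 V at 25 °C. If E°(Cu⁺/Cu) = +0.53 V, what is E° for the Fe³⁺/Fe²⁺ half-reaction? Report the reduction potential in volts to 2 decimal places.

In the reaction as written the Fe³⁺/Fe²⁺ couple is reduced (cathode) and Cu⁺/Cu is oxidized (anode), so E°cell = E°(Fe³⁺/Fe²⁺) − E°(Cu⁺/Cu).
E°(Fe³⁺/Fe²⁺) = E°cell + E°(anode) = +0.24 + (+0.53) = +0.77 V.

+0.77 V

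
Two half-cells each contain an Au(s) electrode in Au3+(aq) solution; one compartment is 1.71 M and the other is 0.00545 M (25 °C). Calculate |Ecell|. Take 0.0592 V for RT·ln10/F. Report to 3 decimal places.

For a concentration cell E°cell = 0, since both electrodes use the same couple.
The compartment with the higher Au3+(aq) concentration (1.71 M) acts as the cathode; ions are reduced there and produced at the dilute (0.00545 M) anode.
With n = 3, Ecell = −(0.0592/3)·log([dilute]/[conc]) = −(0.0592/3)·log(0.00545/1.71) = +0.049 V.

0.049 V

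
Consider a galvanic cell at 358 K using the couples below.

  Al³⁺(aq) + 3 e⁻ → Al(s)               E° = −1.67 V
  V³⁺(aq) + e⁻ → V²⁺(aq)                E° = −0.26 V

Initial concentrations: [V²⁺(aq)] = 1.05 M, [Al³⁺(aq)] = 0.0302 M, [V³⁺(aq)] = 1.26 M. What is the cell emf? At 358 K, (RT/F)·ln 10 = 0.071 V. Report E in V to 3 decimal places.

+1.452 V

V³⁺/V²⁺ is reduced (cathode, E° = −0.26 V) and Al³⁺/Al is oxidized (anode).
The standard potential is −0.26 − (−1.67) = +1.41 V and the balanced reaction transfers n = 3 electrons.
Balancing gives 3 V³⁺(aq) + Al(s) → 3 V²⁺(aq) + Al³⁺(aq); hence Q = ([V²⁺(aq)]^3·[Al³⁺(aq)]) / [V³⁺(aq)]^3 = 0.0175 (log Q = −1.758).
By the Nernst equation, E = +1.41 − (0.071/3)·(−1.758) = +1.452 V.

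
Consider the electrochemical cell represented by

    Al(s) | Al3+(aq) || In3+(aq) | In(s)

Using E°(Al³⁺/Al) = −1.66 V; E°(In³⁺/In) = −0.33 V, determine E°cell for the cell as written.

+1.33 V

By convention the left-hand electrode in cell notation is the anode (oxidation) and the right-hand electrode is the cathode (reduction).
E°cell = E°(right) − E°(left) = −0.33 − (−1.66) = +1.33 V.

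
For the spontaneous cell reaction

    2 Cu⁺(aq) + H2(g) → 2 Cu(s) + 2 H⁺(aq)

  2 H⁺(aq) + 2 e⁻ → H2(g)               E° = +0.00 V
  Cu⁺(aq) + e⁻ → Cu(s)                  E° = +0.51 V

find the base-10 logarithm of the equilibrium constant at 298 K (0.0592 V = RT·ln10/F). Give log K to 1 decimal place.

log K = 17.2

The Cu⁺/Cu couple is reduced (cathode); E°cell = +0.51 − (+0.00) = +0.51 V with n = 2.
At equilibrium E = 0, so log K = nE°cell / 0.0592 = (2)(+0.51) / 0.0592 = 17.2.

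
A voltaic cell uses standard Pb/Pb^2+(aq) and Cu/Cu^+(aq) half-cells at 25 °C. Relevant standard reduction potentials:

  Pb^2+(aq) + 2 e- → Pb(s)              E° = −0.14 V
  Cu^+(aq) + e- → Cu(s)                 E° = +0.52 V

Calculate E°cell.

The Cu⁺/Cu couple has the higher E°, so Cu ion is reduced (cathode) and Pb is oxidized (anode).
E°cell = E°(cathode) − E°(anode) = +0.52 − (−0.14) = +0.66 V.

+0.66 V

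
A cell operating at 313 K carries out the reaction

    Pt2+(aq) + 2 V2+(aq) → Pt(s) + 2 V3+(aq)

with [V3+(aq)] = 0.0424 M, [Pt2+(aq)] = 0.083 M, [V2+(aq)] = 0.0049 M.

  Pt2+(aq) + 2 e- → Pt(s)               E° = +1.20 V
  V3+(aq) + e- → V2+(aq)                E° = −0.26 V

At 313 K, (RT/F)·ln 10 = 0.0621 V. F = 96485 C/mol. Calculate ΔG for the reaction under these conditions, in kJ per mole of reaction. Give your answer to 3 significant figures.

E°cell = +1.20 − (−0.26) = +1.46 V; the balanced reaction transfers n = 2 electrons.
Q = [V3+(aq)]^2 / ([Pt2+(aq)]·[V2+(aq)]^2) = 902, so log Q = 2.955 and E = +1.46 − (0.0621/2)(2.955) = +1.3682 V.
ΔG = −nFE = −(2)(96485)(+1.3682) J/mol = −264 kJ/mol.

−264 kJ/mol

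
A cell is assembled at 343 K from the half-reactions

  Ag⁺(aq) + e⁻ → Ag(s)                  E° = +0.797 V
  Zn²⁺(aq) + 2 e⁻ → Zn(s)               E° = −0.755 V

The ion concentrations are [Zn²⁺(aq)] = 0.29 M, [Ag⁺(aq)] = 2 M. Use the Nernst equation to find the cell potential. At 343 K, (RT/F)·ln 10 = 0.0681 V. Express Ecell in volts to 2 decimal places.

+1.59 V

Ag⁺/Ag is reduced (cathode, E° = +0.797 V) and Zn²⁺/Zn is oxidized (anode).
E°cell = E°cat − E°an = +0.797 − (−0.755) = +1.552 V; n = 2.
The balanced reaction is 2 Ag⁺(aq) + Zn(s) → 2 Ag(s) + Zn²⁺(aq), so Q = [Zn²⁺(aq)] / [Ag⁺(aq)]^2 = 0.0725 and log Q = −1.140.
By the Nernst equation, E = +1.552 − (0.0681/2)·(−1.140) = +1.59 V.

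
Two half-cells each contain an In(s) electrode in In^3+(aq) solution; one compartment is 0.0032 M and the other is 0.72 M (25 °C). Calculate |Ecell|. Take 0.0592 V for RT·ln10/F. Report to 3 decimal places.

For a concentration cell E°cell = 0, since both electrodes use the same couple.
The compartment with the higher In^3+(aq) concentration (0.72 M) acts as the cathode; ions are reduced there and produced at the dilute (0.0032 M) anode.
With n = 3, Ecell = −(0.0592/3)·log([dilute]/[conc]) = −(0.0592/3)·log(0.0032/0.72) = +0.046 V.

0.046 V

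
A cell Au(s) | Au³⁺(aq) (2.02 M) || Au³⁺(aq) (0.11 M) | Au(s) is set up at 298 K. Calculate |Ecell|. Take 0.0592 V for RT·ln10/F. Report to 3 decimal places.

0.025 V

For a concentration cell E°cell = 0, since both electrodes use the same couple.
The compartment with the higher Au³⁺(aq) concentration (2.02 M) acts as the cathode; ions are reduced there and produced at the dilute (0.11 M) anode.
With n = 3, Ecell = −(0.0592/3)·log([dilute]/[conc]) = −(0.0592/3)·log(0.11/2.02) = +0.025 V.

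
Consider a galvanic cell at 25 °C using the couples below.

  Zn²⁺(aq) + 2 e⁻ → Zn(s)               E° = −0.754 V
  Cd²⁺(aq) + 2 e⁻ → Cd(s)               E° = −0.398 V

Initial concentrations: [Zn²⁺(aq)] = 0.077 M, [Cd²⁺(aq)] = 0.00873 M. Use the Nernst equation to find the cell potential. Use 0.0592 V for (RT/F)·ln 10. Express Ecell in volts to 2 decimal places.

Cd²⁺/Cd is reduced (cathode, E° = −0.398 V) and Zn²⁺/Zn is oxidized (anode).
E°cell = −0.398 − (−0.754) = +0.356 V, with n = 2 electrons transferred.
The balanced reaction is Cd²⁺(aq) + Zn(s) → Cd(s) + Zn²⁺(aq), so Q = [Zn²⁺(aq)] / [Cd²⁺(aq)] = 8.82 and log Q = 0.945.
Applying E = E° − (RT ln10/nF)·log Q gives +0.356 − (0.0592/2)(0.945) = +0.33 V.

+0.33 V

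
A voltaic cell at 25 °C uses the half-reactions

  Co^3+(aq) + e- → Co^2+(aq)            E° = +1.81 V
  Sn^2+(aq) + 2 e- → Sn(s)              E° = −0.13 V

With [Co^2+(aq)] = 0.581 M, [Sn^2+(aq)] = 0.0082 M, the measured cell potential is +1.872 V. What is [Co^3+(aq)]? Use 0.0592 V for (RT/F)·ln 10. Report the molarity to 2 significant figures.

0.0037 M

With Co³⁺/Co²⁺ at the cathode and Sn²⁺/Sn at the anode, E°cell = +1.81 − (−0.13) = +1.94 V (n = 2).
Since E = E° − (0.0592/n)·log Q, log Q = n(E° − E)/0.0592 = 2.297.
For 2 Co^3+(aq) + Sn(s) → 2 Co^2+(aq) + Sn^2+(aq), the reaction quotient is Q = ([Co^2+(aq)]^2·[Sn^2+(aq)]) / [Co^3+(aq)]^2.
Solving for the unknown gives log [Co^3+(aq)] = −2.427, so [Co^3+(aq)] ≈ 0.0037 M.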